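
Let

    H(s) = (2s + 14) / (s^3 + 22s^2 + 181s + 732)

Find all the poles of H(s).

s = -5 ± 6j, -12

The poles are the roots of the denominator s^3 + 22s^2 + 181s + 732 = 0.
Trying s = -12: the polynomial evaluates to 0, so (s + 12) is a factor.
Dividing out leaves s^2 + 10s + 61 = 0.
The quadratic formula then gives s = -5 ± 6j.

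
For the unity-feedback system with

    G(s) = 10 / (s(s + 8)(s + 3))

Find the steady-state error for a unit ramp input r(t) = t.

e_ss = 2.400

G(s) has one pole at the origin.
This is a Type 1 system. Kv = lim_{s→0} s·G(s) = 10/24 = 5/12.
e_ss = 1/Kv = 1/(5/12) = 12/5 ≈ 2.400.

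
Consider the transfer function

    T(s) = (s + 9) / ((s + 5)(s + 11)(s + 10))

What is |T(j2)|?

|T(j2)| ≈ 0.01502

Substitute s = j2: numerator = 9 + j2, denominator = 446 + j422.
|T(j2)| = |9 + j2| / |446 + j422| = 9.2195 / 614.00 ≈ 0.01502.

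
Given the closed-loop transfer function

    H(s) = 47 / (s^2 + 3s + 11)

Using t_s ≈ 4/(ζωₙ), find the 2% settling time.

Comparing s^2 + 3s + 11 to s^2 + 2ζωₙs + ωₙ²: ωₙ = √11 ≈ 3.317 rad/s and ζ = 3/(2·√11) ≈ 0.4523.
ζωₙ = 3/2 = 1.5, so t_s ≈ 4/(ζωₙ) = 4/1.5 ≈ 2.667 s.

t_s ≈ 2.667 s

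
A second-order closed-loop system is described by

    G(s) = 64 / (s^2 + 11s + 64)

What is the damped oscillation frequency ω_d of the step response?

Comparing s^2 + 11s + 64 to s^2 + 2ζωₙs + ωₙ²: ωₙ = 8 rad/s and ζ = 11/(2·8) = 0.6875.
ζωₙ = 11/2 = 5.5, so ω_d = ωₙ√(1−ζ²) = √(ωₙ² − (ζωₙ)²) = √(64 − 5.5²) = √33.75 ≈ 5.809 rad/s.

ω_d ≈ 5.809 rad/s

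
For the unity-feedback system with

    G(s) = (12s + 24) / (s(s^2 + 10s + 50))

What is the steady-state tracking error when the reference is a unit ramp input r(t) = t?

G(s) has one pole at the origin.
This is a Type 1 system. Kv = lim_{s→0} s·G(s) = 24/50 = 12/25.
e_ss = 1/Kv = 1/(12/25) = 25/12 ≈ 2.083.

e_ss = 2.083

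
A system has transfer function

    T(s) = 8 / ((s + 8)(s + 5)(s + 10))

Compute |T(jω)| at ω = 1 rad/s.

|T(j1)| ≈ 0.01936

Substitute s = j1: numerator = 8, denominator = 377 + j169.
|T(j1)| = |8| / |377 + j169| = 8 / 413.15 ≈ 0.01936.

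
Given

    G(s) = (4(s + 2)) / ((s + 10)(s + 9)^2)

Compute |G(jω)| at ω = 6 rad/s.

|G(j6)| ≈ 0.01854

Substitute s = j6: numerator = 8 + j24, denominator = -198 + j1350.
|G(j6)| = |8 + j24| / |-198 + j1350| = 25.298 / 1364.4 ≈ 0.01854.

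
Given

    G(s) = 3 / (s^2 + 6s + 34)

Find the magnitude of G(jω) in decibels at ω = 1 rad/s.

|G(j1)|_dB ≈ -21.0 dB

Substitute s = j1: numerator = 3, denominator = 33 + j6.
|G(j1)| = |3| / |33 + j6| = 3 / 33.541 ≈ 0.08944.
In decibels: 20·log₁₀(0.08944) ≈ -21.0 dB.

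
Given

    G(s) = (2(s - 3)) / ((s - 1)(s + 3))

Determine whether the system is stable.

The poles can be read from the denominator factors: s = 1, -3.
Since the pole(s) at s = 1 lie in the right half-plane, the system is unstable.

unstable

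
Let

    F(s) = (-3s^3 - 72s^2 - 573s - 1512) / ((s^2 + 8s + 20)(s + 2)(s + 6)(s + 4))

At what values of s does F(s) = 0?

s = -7, -9, -8

Set the numerator to zero: -3s^3 - 72s^2 - 573s - 1512 = 0, i.e. -3·(s^3 + 24s^2 + 191s + 504) = 0.
Factoring: (s + 7)(s + 9)(s + 8) = 0.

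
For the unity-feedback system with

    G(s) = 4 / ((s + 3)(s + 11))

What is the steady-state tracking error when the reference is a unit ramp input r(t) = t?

G(s) has no poles at the origin.
This is a Type 0 system; Kv = lim_{s→0} s·G(s) = 0, so the steady-state error for a ramp input is infinite.

e_ss = ∞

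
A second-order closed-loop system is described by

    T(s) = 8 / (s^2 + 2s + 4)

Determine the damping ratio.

ζ = 0.5

Compare the denominator to the standard form s^2 + 2ζωₙs + ωₙ².
ωₙ² = 4, so ωₙ = 2 rad/s.
2ζωₙ = 2, so ζ = 2/(2·2) = 0.5.
With ζ = 0.5 the response is underdamped.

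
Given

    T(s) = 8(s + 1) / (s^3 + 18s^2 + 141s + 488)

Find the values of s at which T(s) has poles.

The poles are the roots of the denominator s^3 + 18s^2 + 141s + 488 = 0.
Trying s = -8: the polynomial evaluates to 0, so (s + 8) is a factor.
Dividing out leaves s^2 + 10s + 61 = 0.
The quadratic formula then gives s = -5 ± 6j.

s = -8, -5 ± 6j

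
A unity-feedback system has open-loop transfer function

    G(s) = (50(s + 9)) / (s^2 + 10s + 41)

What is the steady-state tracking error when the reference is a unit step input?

e_ss = 0.08350

G(s) has no poles at the origin.
This is a Type 0 system. Kp = lim_{s→0} G(s) = 450/41.
e_ss = 1/(1 + Kp) = 1/(1 + 450/41) = 41/491 ≈ 0.08350.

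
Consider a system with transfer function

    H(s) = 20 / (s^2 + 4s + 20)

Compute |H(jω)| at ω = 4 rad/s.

|H(j4)| ≈ 1.213

Substitute s = j4: numerator = 20, denominator = 4 + j16.
|H(j4)| = |20| / |4 + j16| = 20 / 16.492 ≈ 1.213.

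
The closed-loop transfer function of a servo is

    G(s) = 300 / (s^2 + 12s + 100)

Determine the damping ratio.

Compare the denominator to the standard form s^2 + 2ζωₙs + ωₙ².
ωₙ² = 100, so ωₙ = 10 rad/s.
2ζωₙ = 12, so ζ = 12/(2·10) = 0.6.

ζ = 0.6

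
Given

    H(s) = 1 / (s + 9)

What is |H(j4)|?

Substitute s = j4: numerator = 1, denominator = 9 + j4.
|H(j4)| = |1| / |9 + j4| = 1 / 9.8489 ≈ 0.1015.

|H(j4)| ≈ 0.1015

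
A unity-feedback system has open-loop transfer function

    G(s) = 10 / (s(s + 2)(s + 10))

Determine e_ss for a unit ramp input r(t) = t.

e_ss = 2

G(s) has one pole at the origin.
This is a Type 1 system. Kv = lim_{s→0} s·G(s) = 10/20 = 1/2.
e_ss = 1/Kv = 1/(1/2) = 2.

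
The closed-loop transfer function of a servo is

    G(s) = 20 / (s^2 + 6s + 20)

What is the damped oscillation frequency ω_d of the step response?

ω_d ≈ 3.317 rad/s

Comparing s^2 + 6s + 20 to s^2 + 2ζωₙs + ωₙ²: ωₙ = √20 ≈ 4.472 rad/s and ζ = 6/(2·√20) ≈ 0.6708.
ζωₙ = 6/2 = 3, so ω_d = ωₙ√(1−ζ²) = √(ωₙ² − (ζωₙ)²) = √(20 − 3²) = √11 ≈ 3.317 rad/s.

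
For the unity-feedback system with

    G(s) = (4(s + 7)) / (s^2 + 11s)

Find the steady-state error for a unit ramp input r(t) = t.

e_ss = 0.3929

G(s) has one pole at the origin.
This is a Type 1 system. Kv = lim_{s→0} s·G(s) = 28/11.
e_ss = 1/Kv = 1/(28/11) = 11/28 ≈ 0.3929.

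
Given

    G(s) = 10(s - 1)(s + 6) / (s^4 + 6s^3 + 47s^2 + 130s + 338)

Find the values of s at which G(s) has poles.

s = -1 + 5j, -1 - 5j, -2 + 3j, -2 - 3j

The poles are the roots of the denominator s^4 + 6s^3 + 47s^2 + 130s + 338 = 0.
No real roots exist; factor into two real quadratics: (s^2 + 2s + 26)(s^2 + 4s + 13) = 0.
Each quadratic gives a conjugate pair via the quadratic formula.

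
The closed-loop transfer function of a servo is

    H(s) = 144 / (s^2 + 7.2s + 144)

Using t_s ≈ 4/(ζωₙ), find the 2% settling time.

t_s ≈ 1.111 s

Comparing s^2 + 7.2s + 144 to s^2 + 2ζωₙs + ωₙ²: ωₙ = 12 rad/s and ζ = 7.2/(2·12) = 0.3.
ζωₙ = 7.2/2 = 3.6, so t_s ≈ 4/(ζωₙ) = 4/3.6 ≈ 1.111 s.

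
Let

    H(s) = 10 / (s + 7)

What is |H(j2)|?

Substitute s = j2: numerator = 10, denominator = 7 + j2.
|H(j2)| = |10| / |7 + j2| = 10 / 7.2801 ≈ 1.374.

|H(j2)| ≈ 1.374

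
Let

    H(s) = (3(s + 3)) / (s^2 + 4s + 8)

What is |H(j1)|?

Substitute s = j1: numerator = 9 + j3, denominator = 7 + j4.
|H(j1)| = |9 + j3| / |7 + j4| = 9.4868 / 8.0623 ≈ 1.177.

|H(j1)| ≈ 1.177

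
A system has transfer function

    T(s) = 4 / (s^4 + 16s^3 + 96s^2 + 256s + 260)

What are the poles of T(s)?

The poles are the roots of the denominator s^4 + 16s^3 + 96s^2 + 256s + 260 = 0.
No real roots exist; factor into two real quadratics: (s^2 + 6s + 10)(s^2 + 10s + 26) = 0.
Each quadratic gives a conjugate pair via the quadratic formula.

s = -3 ± j, -5 ± j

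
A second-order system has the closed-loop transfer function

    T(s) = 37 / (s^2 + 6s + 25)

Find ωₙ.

Compare the denominator to the standard form s^2 + 2ζωₙs + ωₙ².
ωₙ² = 25, so ωₙ = 5 rad/s.

ωₙ = 5 rad/s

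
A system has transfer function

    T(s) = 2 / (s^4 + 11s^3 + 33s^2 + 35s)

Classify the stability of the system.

The denominator s^4 + 11s^3 + 33s^2 + 35s factors as s(s^2 + 4s + 5)(s + 7), giving poles at s = 0, -2 + j, -2 - j, -7.
Since the simple pole(s) at s = 0 lie on the jω-axis with none in the right half-plane, the system is marginally stable.

marginally stable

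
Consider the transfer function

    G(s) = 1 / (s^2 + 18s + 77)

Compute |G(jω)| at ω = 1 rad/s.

Substitute s = j1: numerator = 1, denominator = 76 + j18.
|G(j1)| = |1| / |76 + j18| = 1 / 78.102 ≈ 0.01280.

|G(j1)| ≈ 0.01280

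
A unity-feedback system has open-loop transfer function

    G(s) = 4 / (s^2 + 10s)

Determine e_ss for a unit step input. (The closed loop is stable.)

G(s) has one pole at the origin.
This is a Type 1 system; for a step input the steady-state error is zero.

e_ss = 0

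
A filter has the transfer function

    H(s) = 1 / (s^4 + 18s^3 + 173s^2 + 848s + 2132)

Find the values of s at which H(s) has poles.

The poles are the roots of the denominator s^4 + 18s^3 + 173s^2 + 848s + 2132 = 0.
No real roots exist; factor into two real quadratics: (s^2 + 10s + 41)(s^2 + 8s + 52) = 0.
Each quadratic gives a conjugate pair via the quadratic formula.

s = -5 ± 4j, -4 ± 6j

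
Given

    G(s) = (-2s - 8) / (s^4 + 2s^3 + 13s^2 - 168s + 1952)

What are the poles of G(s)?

s = 4 ± 4j, -5 ± 6j

The poles are the roots of the denominator s^4 + 2s^3 + 13s^2 - 168s + 1952 = 0.
No real roots exist; factor into two real quadratics: (s^2 - 8s + 32)(s^2 + 10s + 61) = 0.
Each quadratic gives a conjugate pair via the quadratic formula.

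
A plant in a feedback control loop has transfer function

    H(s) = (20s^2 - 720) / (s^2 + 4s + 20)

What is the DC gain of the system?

H(0) = -36

Set s = 0: H(0) = (-720) / (20) = -36.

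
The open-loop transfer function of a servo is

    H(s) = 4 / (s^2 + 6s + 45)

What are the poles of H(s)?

The poles are the roots of the denominator s^2 + 6s + 45 = 0.
Using the quadratic formula: s = (-6 ± √(-144))/2 = -3 ± 6j.

s = -3 ± 6j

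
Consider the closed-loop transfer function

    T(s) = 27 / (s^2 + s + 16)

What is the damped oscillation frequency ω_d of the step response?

ω_d ≈ 3.969 rad/s

Comparing s^2 + s + 16 to s^2 + 2ζωₙs + ωₙ²: ωₙ = 4 rad/s and ζ = 1/(2·4) = 0.125.
ζωₙ = 1/2 = 0.5, so ω_d = ωₙ√(1−ζ²) = √(ωₙ² − (ζωₙ)²) = √(16 − 0.5²) = √15.75 ≈ 3.969 rad/s.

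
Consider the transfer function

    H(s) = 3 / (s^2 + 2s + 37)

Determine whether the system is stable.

The denominator s^2 + 2s + 37 factors as (s^2 + 2s + 37), giving poles at s = -1 + 6j, -1 - 6j.
Since all poles lie strictly in the left half-plane, the system is stable.

stable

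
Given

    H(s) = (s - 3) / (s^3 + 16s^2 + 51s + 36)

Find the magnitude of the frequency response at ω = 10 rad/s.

Substitute s = j10: numerator = -3 + j10, denominator = -1564 - j490.
|H(j10)| = |-3 + j10| / |-1564 - j490| = 10.440 / 1639.0 ≈ 0.006370.

|H(j10)| ≈ 0.006370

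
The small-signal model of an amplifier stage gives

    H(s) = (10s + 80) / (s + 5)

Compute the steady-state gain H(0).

Set s = 0: H(0) = (80) / (5) = 16.

H(0) = 16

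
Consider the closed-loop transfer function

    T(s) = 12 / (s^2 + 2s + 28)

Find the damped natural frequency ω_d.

Comparing s^2 + 2s + 28 to s^2 + 2ζωₙs + ωₙ²: ωₙ = √28 ≈ 5.292 rad/s and ζ = 2/(2·√28) ≈ 0.1890.
ζωₙ = 2/2 = 1, so ω_d = ωₙ√(1−ζ²) = √(ωₙ² − (ζωₙ)²) = √(28 − 1²) = √27 ≈ 5.196 rad/s.

ω_d ≈ 5.196 rad/s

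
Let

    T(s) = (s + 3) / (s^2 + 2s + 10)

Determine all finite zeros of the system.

s = -3

Set the numerator to zero: s + 3 = 0.
So s = -3.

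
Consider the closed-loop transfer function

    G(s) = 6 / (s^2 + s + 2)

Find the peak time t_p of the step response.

Comparing s^2 + s + 2 to s^2 + 2ζωₙs + ωₙ²: ωₙ = √2 ≈ 1.414 rad/s and ζ = 1/(2·√2) ≈ 0.3536.
ζωₙ = 1/2 = 0.5, so ω_d = ωₙ√(1−ζ²) = √(ωₙ² − (ζωₙ)²) = √(2 − 0.5²) = √1.75 ≈ 1.323 rad/s.
t_p = π/ω_d = π/1.323 ≈ 2.375 s.

t_p ≈ 2.375 s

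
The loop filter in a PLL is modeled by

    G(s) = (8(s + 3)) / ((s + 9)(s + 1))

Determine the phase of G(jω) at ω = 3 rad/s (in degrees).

∠G(j3) ≈ -45°

At s = j3: numerator = 24 + j24, denominator = j30.
∠G = ∠num − ∠den = 45° − (90°) = -45°.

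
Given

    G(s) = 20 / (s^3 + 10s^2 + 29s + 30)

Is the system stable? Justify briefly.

stable

The denominator s^3 + 10s^2 + 29s + 30 factors as (s^2 + 4s + 5)(s + 6), giving poles at s = -2 ± j, -6.
Since all poles lie strictly in the left half-plane, the system is stable.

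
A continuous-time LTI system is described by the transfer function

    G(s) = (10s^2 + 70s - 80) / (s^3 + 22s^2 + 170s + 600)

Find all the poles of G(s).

s = -5 ± 5j, -12

The poles are the roots of the denominator s^3 + 22s^2 + 170s + 600 = 0.
Trying s = -12: the polynomial evaluates to 0, so (s + 12) is a factor.
Dividing out leaves s^2 + 10s + 50 = 0.
The quadratic formula then gives s = -5 ± 5j.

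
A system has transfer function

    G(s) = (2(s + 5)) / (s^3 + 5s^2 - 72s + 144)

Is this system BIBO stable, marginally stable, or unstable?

The denominator s^3 + 5s^2 - 72s + 144 factors as (s + 12)(s - 4)(s - 3), giving poles at s = -12, 4, 3.
Since the pole(s) at s = 4, 3 lie in the right half-plane, the system is unstable.

unstable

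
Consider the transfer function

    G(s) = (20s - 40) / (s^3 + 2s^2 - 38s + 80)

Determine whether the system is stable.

unstable

The denominator s^3 + 2s^2 - 38s + 80 factors as (s + 8)(s^2 - 6s + 10), giving poles at s = -8, 3 ± j.
Since the pole(s) at s = 3 + j, 3 - j lie in the right half-plane, the system is unstable.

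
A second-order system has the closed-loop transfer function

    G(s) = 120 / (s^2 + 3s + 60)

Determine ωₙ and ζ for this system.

ωₙ ≈ 7.746 rad/s, ζ ≈ 0.1936

Compare the denominator to the standard form s^2 + 2ζωₙs + ωₙ².
ωₙ² = 60, so ωₙ = √60 ≈ 7.746 rad/s.
2ζωₙ = 3, so ζ = 3/(2·√60) ≈ 0.1936.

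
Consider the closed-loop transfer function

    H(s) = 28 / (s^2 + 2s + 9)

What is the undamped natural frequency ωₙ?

ωₙ = 3 rad/s

Compare the denominator to the standard form s^2 + 2ζωₙs + ωₙ².
ωₙ² = 9, so ωₙ = 3 rad/s.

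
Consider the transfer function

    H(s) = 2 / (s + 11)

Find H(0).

Set s = 0: H(0) = (2) / (11) = 2/11.

H(0) = 2/11 ≈ 0.1818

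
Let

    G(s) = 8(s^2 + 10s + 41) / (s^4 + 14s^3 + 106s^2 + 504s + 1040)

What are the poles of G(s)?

The poles are the roots of the denominator s^4 + 14s^3 + 106s^2 + 504s + 1040 = 0.
No real roots exist; factor into two real quadratics: (s^2 + 10s + 26)(s^2 + 4s + 40) = 0.
Each quadratic gives a conjugate pair via the quadratic formula.

s = -5 ± j, -2 ± 6j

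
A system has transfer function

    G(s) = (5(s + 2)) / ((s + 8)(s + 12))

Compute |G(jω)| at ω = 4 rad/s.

Substitute s = j4: numerator = 10 + j20, denominator = 80 + j80.
|G(j4)| = |10 + j20| / |80 + j80| = 22.361 / 113.14 ≈ 0.1976.

|G(j4)| ≈ 0.1976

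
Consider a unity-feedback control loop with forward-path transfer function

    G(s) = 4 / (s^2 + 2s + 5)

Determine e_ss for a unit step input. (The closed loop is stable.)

G(s) has no poles at the origin.
This is a Type 0 system. Kp = lim_{s→0} G(s) = 4/5.
e_ss = 1/(1 + Kp) = 1/(1 + 4/5) = 5/9 ≈ 0.5556.

e_ss = 0.5556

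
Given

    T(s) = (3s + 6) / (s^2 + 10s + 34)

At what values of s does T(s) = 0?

s = -2

Set the numerator to zero: 3s + 6 = 0, i.e. 3·(s + 2) = 0.
So s = -2.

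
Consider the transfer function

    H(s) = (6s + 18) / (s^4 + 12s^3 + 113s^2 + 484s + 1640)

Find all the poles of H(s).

The poles are the roots of the denominator s^4 + 12s^3 + 113s^2 + 484s + 1640 = 0.
No real roots exist; factor into two real quadratics: (s^2 + 8s + 41)(s^2 + 4s + 40) = 0.
Each quadratic gives a conjugate pair via the quadratic formula.

s = -4 ± 5j, -2 ± 6j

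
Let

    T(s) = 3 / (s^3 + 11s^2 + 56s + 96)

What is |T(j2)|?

|T(j2)| ≈ 0.02580

Substitute s = j2: numerator = 3, denominator = 52 + j104.
|T(j2)| = |3| / |52 + j104| = 3 / 116.28 ≈ 0.02580.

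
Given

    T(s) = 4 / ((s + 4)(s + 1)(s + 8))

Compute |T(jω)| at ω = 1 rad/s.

Substitute s = j1: numerator = 4, denominator = 19 + j43.
|T(j1)| = |4| / |19 + j43| = 4 / 47.011 ≈ 0.08509.

|T(j1)| ≈ 0.08509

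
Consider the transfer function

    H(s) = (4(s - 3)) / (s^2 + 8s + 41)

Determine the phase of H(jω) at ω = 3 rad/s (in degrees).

At s = j3: numerator = -12 + j12, denominator = 32 + j24.
∠H = ∠num − ∠den = 135° − (36.870°) = 98.13°.

∠H(j3) ≈ 98.13°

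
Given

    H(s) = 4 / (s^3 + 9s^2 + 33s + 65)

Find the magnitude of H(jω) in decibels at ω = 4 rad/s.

Substitute s = j4: numerator = 4, denominator = -79 + j68.
|H(j4)| = |4| / |-79 + j68| = 4 / 104.24 ≈ 0.03837.
In decibels: 20·log₁₀(0.03837) ≈ -28.3 dB.

|H(j4)|_dB ≈ -28.3 dB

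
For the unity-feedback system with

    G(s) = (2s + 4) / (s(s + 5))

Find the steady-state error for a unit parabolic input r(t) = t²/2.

e_ss = ∞

G(s) has one pole at the origin.
This is a Type 1 system; Ka = lim_{s→0} s^2·G(s) = 0, so the steady-state error for a parabola input is infinite.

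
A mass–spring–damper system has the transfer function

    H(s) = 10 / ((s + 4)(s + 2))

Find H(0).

Set s = 0: H(0) = (10) / (8) = 5/4.

H(0) = 5/4 ≈ 1.250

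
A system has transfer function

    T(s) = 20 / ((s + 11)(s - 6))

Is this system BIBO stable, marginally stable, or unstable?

unstable

The poles can be read from the denominator factors: s = -11, 6.
Since the pole(s) at s = 6 lie in the right half-plane, the system is unstable.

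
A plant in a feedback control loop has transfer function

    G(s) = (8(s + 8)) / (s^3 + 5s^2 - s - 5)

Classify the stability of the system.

The denominator s^3 + 5s^2 - s - 5 factors as (s - 1)(s + 5)(s + 1), giving poles at s = 1, -5, -1.
Since the pole(s) at s = 1 lie in the right half-plane, the system is unstable.

unstable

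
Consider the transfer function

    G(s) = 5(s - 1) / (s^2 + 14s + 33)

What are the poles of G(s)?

The poles are the roots of the denominator s^2 + 14s + 33 = 0.
Factoring: (s + 3)(s + 11) = 0, so s = -3 and s = -11.

s = -3, -11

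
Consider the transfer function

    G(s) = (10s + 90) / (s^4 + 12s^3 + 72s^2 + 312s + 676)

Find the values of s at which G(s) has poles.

s = -1 + 5j, -1 - 5j, -5 + j, -5 - j

The poles are the roots of the denominator s^4 + 12s^3 + 72s^2 + 312s + 676 = 0.
No real roots exist; factor into two real quadratics: (s^2 + 2s + 26)(s^2 + 10s + 26) = 0.
Each quadratic gives a conjugate pair via the quadratic formula.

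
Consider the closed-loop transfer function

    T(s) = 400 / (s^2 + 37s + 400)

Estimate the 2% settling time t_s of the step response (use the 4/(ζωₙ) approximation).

t_s ≈ 0.2162 s

Comparing s^2 + 37s + 400 to s^2 + 2ζωₙs + ωₙ²: ωₙ = 20 rad/s and ζ = 37/(2·20) = 0.925.
ζωₙ = 37/2 = 18.5, so t_s ≈ 4/(ζωₙ) = 4/18.5 ≈ 0.2162 s.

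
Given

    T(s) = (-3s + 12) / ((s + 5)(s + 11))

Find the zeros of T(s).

Set the numerator to zero: -3s + 12 = 0, i.e. -3·(s - 4) = 0.
So s = 4.

s = 4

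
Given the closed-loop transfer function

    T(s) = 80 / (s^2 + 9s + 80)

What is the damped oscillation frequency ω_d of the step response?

ω_d ≈ 7.730 rad/s

Comparing s^2 + 9s + 80 to s^2 + 2ζωₙs + ωₙ²: ωₙ = √80 ≈ 8.944 rad/s and ζ = 9/(2·√80) ≈ 0.5031.
ζωₙ = 9/2 = 4.5, so ω_d = ωₙ√(1−ζ²) = √(ωₙ² − (ζωₙ)²) = √(80 − 4.5²) = √59.75 ≈ 7.730 rad/s.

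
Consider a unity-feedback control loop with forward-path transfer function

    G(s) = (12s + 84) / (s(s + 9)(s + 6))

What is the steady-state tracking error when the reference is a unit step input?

G(s) has one pole at the origin.
This is a Type 1 system; for a step input the steady-state error is zero.

e_ss = 0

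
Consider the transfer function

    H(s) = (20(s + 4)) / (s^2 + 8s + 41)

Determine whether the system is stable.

stable

The denominator s^2 + 8s + 41 factors as (s^2 + 8s + 41), giving poles at s = -4 + 5j, -4 - 5j.
Since all poles lie strictly in the left half-plane, the system is stable.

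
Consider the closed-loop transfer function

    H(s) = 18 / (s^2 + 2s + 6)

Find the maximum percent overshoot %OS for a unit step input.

%OS ≈ 24.5%

Comparing s^2 + 2s + 6 to s^2 + 2ζωₙs + ωₙ²: ωₙ = √6 ≈ 2.449 rad/s and ζ = 2/(2·√6) ≈ 0.4082.
%OS = 100·exp(−πζ/√(1−ζ²)) = 100·exp(−π·0.4082/√(1−0.4082²)) ≈ 24.5%.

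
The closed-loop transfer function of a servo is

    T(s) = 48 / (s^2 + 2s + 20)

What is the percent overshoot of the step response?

%OS ≈ 48.6%

Comparing s^2 + 2s + 20 to s^2 + 2ζωₙs + ωₙ²: ωₙ = √20 ≈ 4.472 rad/s and ζ = 2/(2·√20) ≈ 0.2236.
%OS = 100·exp(−πζ/√(1−ζ²)) = 100·exp(−π·0.2236/√(1−0.2236²)) ≈ 48.6%.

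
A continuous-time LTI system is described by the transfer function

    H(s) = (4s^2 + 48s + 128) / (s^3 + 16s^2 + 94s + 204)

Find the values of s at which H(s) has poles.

s = -5 ± 3j, -6

The poles are the roots of the denominator s^3 + 16s^2 + 94s + 204 = 0.
Trying s = -6: the polynomial evaluates to 0, so (s + 6) is a factor.
Dividing out leaves s^2 + 10s + 34 = 0.
The quadratic formula then gives s = -5 ± 3j.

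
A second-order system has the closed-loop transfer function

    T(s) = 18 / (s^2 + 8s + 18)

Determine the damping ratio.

Compare the denominator to the standard form s^2 + 2ζωₙs + ωₙ².
ωₙ² = 18, so ωₙ = √18 ≈ 4.243 rad/s.
2ζωₙ = 8, so ζ = 8/(2·√18) ≈ 0.9428.

ζ ≈ 0.9428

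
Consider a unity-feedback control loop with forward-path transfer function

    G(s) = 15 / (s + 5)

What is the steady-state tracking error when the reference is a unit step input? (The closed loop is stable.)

G(s) has no poles at the origin.
This is a Type 0 system. Kp = lim_{s→0} G(s) = 15/5 = 3.
e_ss = 1/(1 + Kp) = 1/(1 + 3) = 1/4 ≈ 0.2500.

e_ss = 0.2500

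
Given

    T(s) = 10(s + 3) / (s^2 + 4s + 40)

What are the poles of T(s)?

s = -2 + 6j, -2 - 6j

The poles are the roots of the denominator s^2 + 4s + 40 = 0.
Using the quadratic formula: s = (-4 ± √(-144))/2 = -2 ± 6j.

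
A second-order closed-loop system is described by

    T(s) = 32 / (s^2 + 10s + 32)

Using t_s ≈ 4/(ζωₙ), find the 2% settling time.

t_s ≈ 0.8000 s

Comparing s^2 + 10s + 32 to s^2 + 2ζωₙs + ωₙ²: ωₙ = √32 ≈ 5.657 rad/s and ζ = 10/(2·√32) ≈ 0.8839.
ζωₙ = 10/2 = 5, so t_s ≈ 4/(ζωₙ) = 4/5 = 0.8000 s.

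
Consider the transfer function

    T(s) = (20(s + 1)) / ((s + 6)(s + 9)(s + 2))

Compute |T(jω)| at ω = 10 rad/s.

Substitute s = j10: numerator = 20 + j200, denominator = -1592 - j160.
|T(j10)| = |20 + j200| / |-1592 - j160| = 201.00 / 1600.0 ≈ 0.1256.

|T(j10)| ≈ 0.1256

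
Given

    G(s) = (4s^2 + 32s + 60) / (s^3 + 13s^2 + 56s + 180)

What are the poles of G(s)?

The poles are the roots of the denominator s^3 + 13s^2 + 56s + 180 = 0.
Trying s = -9: the polynomial evaluates to 0, so (s + 9) is a factor.
Dividing out leaves s^2 + 4s + 20 = 0.
The quadratic formula then gives s = -2 ± 4j.

s = -2 ± 4j, -9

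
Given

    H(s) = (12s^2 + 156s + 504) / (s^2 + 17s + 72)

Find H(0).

Set s = 0: H(0) = (504) / (72) = 7.

H(0) = 7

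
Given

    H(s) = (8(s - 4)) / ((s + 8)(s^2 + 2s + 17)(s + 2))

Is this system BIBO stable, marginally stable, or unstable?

The poles can be read from the denominator factors: s = -8, -1 + 4j, -1 - 4j, -2.
Since all poles lie strictly in the left half-plane, the system is stable.

stable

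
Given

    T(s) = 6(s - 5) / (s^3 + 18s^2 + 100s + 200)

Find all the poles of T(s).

The poles are the roots of the denominator s^3 + 18s^2 + 100s + 200 = 0.
Trying s = -10: the polynomial evaluates to 0, so (s + 10) is a factor.
Dividing out leaves s^2 + 8s + 20 = 0.
The quadratic formula then gives s = -4 ± 2j.

s = -4 ± 2j, -10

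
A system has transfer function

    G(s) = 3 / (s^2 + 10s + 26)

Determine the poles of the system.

s = -5 + j, -5 - j

The poles are the roots of the denominator s^2 + 10s + 26 = 0.
Using the quadratic formula: s = (-10 ± √(-4))/2 = -5 ± 1j.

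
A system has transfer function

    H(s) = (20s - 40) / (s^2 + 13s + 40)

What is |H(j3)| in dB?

Substitute s = j3: numerator = -40 + j60, denominator = 31 + j39.
|H(j3)| = |-40 + j60| / |31 + j39| = 72.111 / 49.820 ≈ 1.447.
In decibels: 20·log₁₀(1.447) ≈ 3.21 dB.

|H(j3)|_dB ≈ 3.21 dB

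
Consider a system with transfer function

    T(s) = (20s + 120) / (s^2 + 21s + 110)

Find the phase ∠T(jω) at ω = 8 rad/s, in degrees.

At s = j8: numerator = 120 + j160, denominator = 46 + j168.
∠T = ∠num − ∠den = 53.130° − (74.687°) = -21.56°.

∠T(j8) ≈ -21.56°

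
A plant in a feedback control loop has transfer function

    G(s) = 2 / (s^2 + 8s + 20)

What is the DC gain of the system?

Set s = 0: G(0) = (2) / (20) = 1/10.

G(0) = 1/10 ≈ 0.1000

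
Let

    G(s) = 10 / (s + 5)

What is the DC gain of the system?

Set s = 0: G(0) = (10) / (5) = 2.

G(0) = 2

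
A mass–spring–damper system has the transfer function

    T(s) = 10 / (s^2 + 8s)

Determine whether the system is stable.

The denominator s^2 + 8s factors as s(s + 8), giving poles at s = 0, -8.
Since the simple pole(s) at s = 0 lie on the jω-axis with none in the right half-plane, the system is marginally stable.

marginally stable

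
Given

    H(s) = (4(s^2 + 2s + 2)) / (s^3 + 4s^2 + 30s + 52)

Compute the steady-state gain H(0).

H(0) = 2/13 ≈ 0.1538

Set s = 0: H(0) = (8) / (52) = 2/13.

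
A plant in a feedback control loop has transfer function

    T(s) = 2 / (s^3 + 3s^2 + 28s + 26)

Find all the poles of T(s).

s = -1 + 5j, -1 - 5j, -1

The poles are the roots of the denominator s^3 + 3s^2 + 28s + 26 = 0.
Trying s = -1: the polynomial evaluates to 0, so (s + 1) is a factor.
Dividing out leaves s^2 + 2s + 26 = 0.
The quadratic formula then gives s = -1 ± 5j.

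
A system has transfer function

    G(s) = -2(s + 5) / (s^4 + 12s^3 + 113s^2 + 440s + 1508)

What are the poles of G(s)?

The poles are the roots of the denominator s^4 + 12s^3 + 113s^2 + 440s + 1508 = 0.
No real roots exist; factor into two real quadratics: (s^2 + 4s + 29)(s^2 + 8s + 52) = 0.
Each quadratic gives a conjugate pair via the quadratic formula.

s = -2 ± 5j, -4 ± 6j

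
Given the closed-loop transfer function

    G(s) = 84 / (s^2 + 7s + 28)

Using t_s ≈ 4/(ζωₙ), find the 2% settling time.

Comparing s^2 + 7s + 28 to s^2 + 2ζωₙs + ωₙ²: ωₙ = √28 ≈ 5.292 rad/s and ζ = 7/(2·√28) ≈ 0.6614.
ζωₙ = 7/2 = 3.5, so t_s ≈ 4/(ζωₙ) = 4/3.5 ≈ 1.143 s.

t_s ≈ 1.143 s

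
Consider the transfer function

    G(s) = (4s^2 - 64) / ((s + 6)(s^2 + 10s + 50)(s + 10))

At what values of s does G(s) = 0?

Set the numerator to zero: 4s^2 - 64 = 0, i.e. 4·(s^2 - 16) = 0.
Factoring: (s - 4)(s + 4) = 0.

s = 4, -4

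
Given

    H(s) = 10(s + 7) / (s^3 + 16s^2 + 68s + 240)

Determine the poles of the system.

s = -2 + 4j, -2 - 4j, -12

The poles are the roots of the denominator s^3 + 16s^2 + 68s + 240 = 0.
Trying s = -12: the polynomial evaluates to 0, so (s + 12) is a factor.
Dividing out leaves s^2 + 4s + 20 = 0.
The quadratic formula then gives s = -2 ± 4j.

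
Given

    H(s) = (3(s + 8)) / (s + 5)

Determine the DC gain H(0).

H(0) = 24/5 ≈ 4.800

Set s = 0: H(0) = (24) / (5) = 24/5.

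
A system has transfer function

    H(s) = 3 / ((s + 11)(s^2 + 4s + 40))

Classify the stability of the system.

The poles can be read from the denominator factors: s = -11, -2 + 6j, -2 - 6j.
Since all poles lie strictly in the left half-plane, the system is stable.

stable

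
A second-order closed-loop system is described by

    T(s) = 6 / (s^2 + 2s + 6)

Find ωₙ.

Compare the denominator to the standard form s^2 + 2ζωₙs + ωₙ².
ωₙ² = 6, so ωₙ = √6 ≈ 2.449 rad/s.

ωₙ ≈ 2.449 rad/s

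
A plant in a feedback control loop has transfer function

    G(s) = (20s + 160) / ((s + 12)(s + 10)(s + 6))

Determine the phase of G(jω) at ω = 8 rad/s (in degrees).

∠G(j8) ≈ -80.48°

At s = j8: numerator = 160 + j160, denominator = -1072 + j1504.
∠G = ∠num − ∠den = 45° − (125.48°) = -80.48°.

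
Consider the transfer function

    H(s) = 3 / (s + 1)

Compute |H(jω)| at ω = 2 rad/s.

Substitute s = j2: numerator = 3, denominator = 1 + j2.
|H(j2)| = |3| / |1 + j2| = 3 / 2.2361 ≈ 1.342.

|H(j2)| ≈ 1.342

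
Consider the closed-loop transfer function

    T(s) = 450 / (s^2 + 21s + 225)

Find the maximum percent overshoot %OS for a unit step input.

Comparing s^2 + 21s + 225 to s^2 + 2ζωₙs + ωₙ²: ωₙ = 15 rad/s and ζ = 21/(2·15) = 0.7.
%OS = 100·exp(−πζ/√(1−ζ²)) = 100·exp(−π·0.7/√(1−0.7²)) ≈ 4.60%.

%OS ≈ 4.60%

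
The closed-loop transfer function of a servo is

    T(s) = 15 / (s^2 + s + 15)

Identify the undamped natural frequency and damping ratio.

ωₙ ≈ 3.873 rad/s, ζ ≈ 0.1291

Compare the denominator to the standard form s^2 + 2ζωₙs + ωₙ².
ωₙ² = 15, so ωₙ = √15 ≈ 3.873 rad/s.
2ζωₙ = 1, so ζ = 1/(2·√15) ≈ 0.1291.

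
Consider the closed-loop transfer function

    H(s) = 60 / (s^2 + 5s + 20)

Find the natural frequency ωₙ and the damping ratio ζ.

ωₙ ≈ 4.472 rad/s, ζ ≈ 0.5590

Compare the denominator to the standard form s^2 + 2ζωₙs + ωₙ².
ωₙ² = 20, so ωₙ = √20 ≈ 4.472 rad/s.
2ζωₙ = 5, so ζ = 5/(2·√20) ≈ 0.5590.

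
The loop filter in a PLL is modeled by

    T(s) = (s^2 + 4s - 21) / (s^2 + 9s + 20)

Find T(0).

T(0) = -21/20 ≈ -1.050

Set s = 0: T(0) = (-21) / (20) = -21/20.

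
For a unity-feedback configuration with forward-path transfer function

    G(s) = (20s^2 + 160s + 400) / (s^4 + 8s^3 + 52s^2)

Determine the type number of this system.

Type 2

Factor s from the denominator: s^4 + 8s^3 + 52s^2 = s^2·(s^2 + 8s + 52).
There are 2 poles at the origin, so the system is Type 2.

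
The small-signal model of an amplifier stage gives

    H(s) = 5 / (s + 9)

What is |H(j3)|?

Substitute s = j3: numerator = 5, denominator = 9 + j3.
|H(j3)| = |5| / |9 + j3| = 5 / 9.4868 ≈ 0.5270.

|H(j3)| ≈ 0.5270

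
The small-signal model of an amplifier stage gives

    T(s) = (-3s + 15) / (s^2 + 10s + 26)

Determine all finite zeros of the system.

s = 5

Set the numerator to zero: -3s + 15 = 0, i.e. -3·(s - 5) = 0.
So s = 5.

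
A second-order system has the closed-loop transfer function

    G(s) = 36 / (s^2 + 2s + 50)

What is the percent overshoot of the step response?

Comparing s^2 + 2s + 50 to s^2 + 2ζωₙs + ωₙ²: ωₙ = √50 ≈ 7.071 rad/s and ζ = 2/(2·√50) ≈ 0.1414.
%OS = 100·exp(−πζ/√(1−ζ²)) = 100·exp(−π·0.1414/√(1−0.1414²)) ≈ 63.8%.

%OS ≈ 63.8%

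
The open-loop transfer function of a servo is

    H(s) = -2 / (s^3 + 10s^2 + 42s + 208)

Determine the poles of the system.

The poles are the roots of the denominator s^3 + 10s^2 + 42s + 208 = 0.
Trying s = -8: the polynomial evaluates to 0, so (s + 8) is a factor.
Dividing out leaves s^2 + 2s + 26 = 0.
The quadratic formula then gives s = -1 ± 5j.

s = -1 + 5j, -1 - 5j, -8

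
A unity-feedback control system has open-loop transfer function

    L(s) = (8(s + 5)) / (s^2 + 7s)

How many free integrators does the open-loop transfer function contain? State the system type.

Type 1

The denominator has 1 factor of s at the origin (free integrator), so this is a Type 1 system.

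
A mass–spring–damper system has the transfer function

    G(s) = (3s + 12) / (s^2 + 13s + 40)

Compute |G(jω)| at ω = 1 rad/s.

|G(j1)| ≈ 0.3009

Substitute s = j1: numerator = 12 + j3, denominator = 39 + j13.
|G(j1)| = |12 + j3| / |39 + j13| = 12.369 / 41.110 ≈ 0.3009.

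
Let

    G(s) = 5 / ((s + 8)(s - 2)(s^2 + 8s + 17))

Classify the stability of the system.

unstable

The poles can be read from the denominator factors: s = -8, 2, -4 ± j.
Since the pole(s) at s = 2 lie in the right half-plane, the system is unstable.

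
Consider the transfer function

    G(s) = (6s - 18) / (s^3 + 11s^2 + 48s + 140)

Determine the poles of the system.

s = -2 + 4j, -2 - 4j, -7

The poles are the roots of the denominator s^3 + 11s^2 + 48s + 140 = 0.
Trying s = -7: the polynomial evaluates to 0, so (s + 7) is a factor.
Dividing out leaves s^2 + 4s + 20 = 0.
The quadratic formula then gives s = -2 ± 4j.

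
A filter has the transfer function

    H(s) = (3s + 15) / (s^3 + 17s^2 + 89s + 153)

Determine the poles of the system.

The poles are the roots of the denominator s^3 + 17s^2 + 89s + 153 = 0.
Trying s = -9: the polynomial evaluates to 0, so (s + 9) is a factor.
Dividing out leaves s^2 + 8s + 17 = 0.
The quadratic formula then gives s = -4 ± 1j.

s = -4 ± j, -9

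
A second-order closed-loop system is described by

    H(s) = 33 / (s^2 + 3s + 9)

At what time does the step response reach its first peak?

Comparing s^2 + 3s + 9 to s^2 + 2ζωₙs + ωₙ²: ωₙ = 3 rad/s and ζ = 3/(2·3) = 0.5.
ζωₙ = 3/2 = 1.5, so ω_d = ωₙ√(1−ζ²) = √(ωₙ² − (ζωₙ)²) = √(9 − 1.5²) = √6.75 ≈ 2.598 rad/s.
t_p = π/ω_d = π/2.598 ≈ 1.209 s.

t_p ≈ 1.209 s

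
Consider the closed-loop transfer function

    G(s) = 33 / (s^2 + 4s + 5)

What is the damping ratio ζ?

Compare the denominator to the standard form s^2 + 2ζωₙs + ωₙ².
ωₙ² = 5, so ωₙ = √5 ≈ 2.236 rad/s.
2ζωₙ = 4, so ζ = 4/(2·√5) ≈ 0.8944.

ζ ≈ 0.8944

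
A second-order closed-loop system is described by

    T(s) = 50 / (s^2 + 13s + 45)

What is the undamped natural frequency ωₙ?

ωₙ ≈ 6.708 rad/s

Compare the denominator to the standard form s^2 + 2ζωₙs + ωₙ².
ωₙ² = 45, so ωₙ = √45 ≈ 6.708 rad/s.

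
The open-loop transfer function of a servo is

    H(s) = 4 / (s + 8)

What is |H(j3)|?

|H(j3)| ≈ 0.4682

Substitute s = j3: numerator = 4, denominator = 8 + j3.
|H(j3)| = |4| / |8 + j3| = 4 / 8.5440 ≈ 0.4682.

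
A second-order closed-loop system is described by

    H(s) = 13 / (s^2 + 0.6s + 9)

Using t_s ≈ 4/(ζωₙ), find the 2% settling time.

t_s ≈ 13.33 s

Comparing s^2 + 0.6s + 9 to s^2 + 2ζωₙs + ωₙ²: ωₙ = 3 rad/s and ζ = 0.6/(2·3) = 0.1.
ζωₙ = 0.6/2 = 0.3, so t_s ≈ 4/(ζωₙ) = 4/0.3 ≈ 13.33 s.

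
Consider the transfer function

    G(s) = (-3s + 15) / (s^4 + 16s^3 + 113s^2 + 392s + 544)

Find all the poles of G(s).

s = -4 ± j, -4 ± 4j

The poles are the roots of the denominator s^4 + 16s^3 + 113s^2 + 392s + 544 = 0.
No real roots exist; factor into two real quadratics: (s^2 + 8s + 17)(s^2 + 8s + 32) = 0.
Each quadratic gives a conjugate pair via the quadratic formula.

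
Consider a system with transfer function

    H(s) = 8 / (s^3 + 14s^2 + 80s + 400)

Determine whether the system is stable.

The denominator s^3 + 14s^2 + 80s + 400 factors as (s^2 + 4s + 40)(s + 10), giving poles at s = -2 ± 6j, -10.
Since all poles lie strictly in the left half-plane, the system is stable.

stable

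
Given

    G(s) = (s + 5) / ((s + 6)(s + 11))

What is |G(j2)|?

|G(j2)| ≈ 0.07616

Substitute s = j2: numerator = 5 + j2, denominator = 62 + j34.
|G(j2)| = |5 + j2| / |62 + j34| = 5.3852 / 70.711 ≈ 0.07616.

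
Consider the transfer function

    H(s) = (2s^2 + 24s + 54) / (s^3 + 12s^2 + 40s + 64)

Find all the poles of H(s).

s = -2 + 2j, -2 - 2j, -8

The poles are the roots of the denominator s^3 + 12s^2 + 40s + 64 = 0.
Trying s = -8: the polynomial evaluates to 0, so (s + 8) is a factor.
Dividing out leaves s^2 + 4s + 8 = 0.
The quadratic formula then gives s = -2 ± 2j.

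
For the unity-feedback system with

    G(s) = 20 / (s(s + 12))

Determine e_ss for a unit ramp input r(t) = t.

G(s) has one pole at the origin.
This is a Type 1 system. Kv = lim_{s→0} s·G(s) = 20/12 = 5/3.
e_ss = 1/Kv = 1/(5/3) = 3/5 ≈ 0.6000.

e_ss = 0.6000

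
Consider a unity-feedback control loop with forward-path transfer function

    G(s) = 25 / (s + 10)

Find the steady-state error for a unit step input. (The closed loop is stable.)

G(s) has no poles at the origin.
This is a Type 0 system. Kp = lim_{s→0} G(s) = 25/10 = 5/2.
e_ss = 1/(1 + Kp) = 1/(1 + 5/2) = 2/7 ≈ 0.2857.

e_ss = 0.2857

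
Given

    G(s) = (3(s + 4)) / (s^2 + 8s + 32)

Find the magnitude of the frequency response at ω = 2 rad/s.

|G(j2)| ≈ 0.4160

Substitute s = j2: numerator = 12 + j6, denominator = 28 + j16.
|G(j2)| = |12 + j6| / |28 + j16| = 13.416 / 32.249 ≈ 0.4160.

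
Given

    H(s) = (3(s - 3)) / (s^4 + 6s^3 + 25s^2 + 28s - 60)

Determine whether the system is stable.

unstable

The denominator s^4 + 6s^3 + 25s^2 + 28s - 60 factors as (s + 3)(s^2 + 4s + 20)(s - 1), giving poles at s = -3, -2 ± 4j, 1.
Since the pole(s) at s = 1 lie in the right half-plane, the system is unstable.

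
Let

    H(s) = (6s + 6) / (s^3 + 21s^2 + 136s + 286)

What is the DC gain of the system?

H(0) = 3/143 ≈ 0.02098

Set s = 0: H(0) = (6) / (286) = 3/143.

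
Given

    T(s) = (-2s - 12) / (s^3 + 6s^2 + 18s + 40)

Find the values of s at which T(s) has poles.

s = -1 + 3j, -1 - 3j, -4

The poles are the roots of the denominator s^3 + 6s^2 + 18s + 40 = 0.
Trying s = -4: the polynomial evaluates to 0, so (s + 4) is a factor.
Dividing out leaves s^2 + 2s + 10 = 0.
The quadratic formula then gives s = -1 ± 3j.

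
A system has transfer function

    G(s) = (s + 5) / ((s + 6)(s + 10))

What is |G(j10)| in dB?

Substitute s = j10: numerator = 5 + j10, denominator = -40 + j160.
|G(j10)| = |5 + j10| / |-40 + j160| = 11.180 / 164.92 ≈ 0.06779.
In decibels: 20·log₁₀(0.06779) ≈ -23.4 dB.

|G(j10)|_dB ≈ -23.4 dB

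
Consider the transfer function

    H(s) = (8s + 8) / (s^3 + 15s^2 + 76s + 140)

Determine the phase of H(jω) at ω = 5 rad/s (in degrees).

∠H(j5) ≈ -53.97°

At s = j5: numerator = 8 + j40, denominator = -235 + j255.
∠H = ∠num − ∠den = 78.690° − (132.66°) = -53.97°.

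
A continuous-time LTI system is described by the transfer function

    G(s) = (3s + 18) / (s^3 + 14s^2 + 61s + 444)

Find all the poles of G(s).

s = -1 + 6j, -1 - 6j, -12

The poles are the roots of the denominator s^3 + 14s^2 + 61s + 444 = 0.
Trying s = -12: the polynomial evaluates to 0, so (s + 12) is a factor.
Dividing out leaves s^2 + 2s + 37 = 0.
The quadratic formula then gives s = -1 ± 6j.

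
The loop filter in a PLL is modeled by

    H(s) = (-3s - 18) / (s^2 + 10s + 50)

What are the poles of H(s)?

s = -5 + 5j, -5 - 5j

The poles are the roots of the denominator s^2 + 10s + 50 = 0.
Using the quadratic formula: s = (-10 ± √(-100))/2 = -5 ± 5j.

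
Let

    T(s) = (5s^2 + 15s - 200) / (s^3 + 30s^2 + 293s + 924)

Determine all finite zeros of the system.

Set the numerator to zero: 5s^2 + 15s - 200 = 0, i.e. 5·(s^2 + 3s - 40) = 0.
Factoring: (s + 8)(s - 5) = 0.

s = -8, 5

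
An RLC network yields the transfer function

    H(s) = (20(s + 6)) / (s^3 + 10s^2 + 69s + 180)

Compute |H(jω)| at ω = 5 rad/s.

|H(j5)| ≈ 0.6766

Substitute s = j5: numerator = 120 + j100, denominator = -70 + j220.
|H(j5)| = |120 + j100| / |-70 + j220| = 156.20 / 230.87 ≈ 0.6766.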